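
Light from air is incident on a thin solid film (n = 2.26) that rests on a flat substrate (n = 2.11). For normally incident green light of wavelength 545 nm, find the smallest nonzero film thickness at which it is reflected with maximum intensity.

Ray reflecting at the top interface goes from n = 1.0 toward n = 2.26: a half-wave phase shift.
At the lower boundary (n = 2.26 to n = 2.11) the reflected ray undergoes no phase shift.
Exactly one π shift → a net half-wave offset.
With one net inversion, constructive interference in reflection requires 2 n t = (m + ½) λ.
Minimum at m = 0: t = λ / (4 n) = 545 / (4 × 2.26) = 60.3 nm.

60.3 nm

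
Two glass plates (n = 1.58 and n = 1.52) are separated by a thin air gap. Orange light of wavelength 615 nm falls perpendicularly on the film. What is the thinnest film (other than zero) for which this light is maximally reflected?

154 nm

Ray reflecting at the top interface goes from n = 1.58 toward n = 1.0: no phase shift.
Ray reflecting at the bottom interface goes from n = 1.0 toward n = 1.52: a half-wave phase shift.
Exactly one π shift → a net half-wave offset.
So the condition for constructive reflection is 2 n t = (m + ½) λ.
Minimum at m = 0: t = λ / (4 n) = 615 / (4 × 1.0) = 154 nm.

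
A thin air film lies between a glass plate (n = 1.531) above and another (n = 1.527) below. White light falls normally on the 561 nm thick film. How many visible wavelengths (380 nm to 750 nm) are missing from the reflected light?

1

Ray reflecting at the top interface goes from n = 1.531 toward n = 1.0: no phase shift.
At the lower boundary (n = 1.0 to n = 1.527) the reflected ray undergoes a half-wave phase shift.
Exactly one π shift → a net half-wave offset.
So the condition for destructive reflection is 2 n t = m λ.
λ = 2 n t / m = 1122 / m nm.
m=1: 1122 nm (IR); m=2: 561 nm (visible); m=3: 374 nm (UV).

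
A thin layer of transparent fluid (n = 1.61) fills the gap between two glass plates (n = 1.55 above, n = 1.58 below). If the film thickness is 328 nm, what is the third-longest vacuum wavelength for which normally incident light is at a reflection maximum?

At the upper boundary (n = 1.55 to n = 1.61) the reflected ray undergoes a half-wave phase shift.
Ray reflecting at the bottom interface goes from n = 1.61 toward n = 1.58: no phase shift.
The two reflections differ by half a wavelength.
For strong reflection here: 2 n t = (m + ½) λ.
λ = 2 n t / (m + ½). The third-longest wavelength is m = 2: λ = 2 × 1.61 × 328 / 2.50 = 422 nm.

422 nm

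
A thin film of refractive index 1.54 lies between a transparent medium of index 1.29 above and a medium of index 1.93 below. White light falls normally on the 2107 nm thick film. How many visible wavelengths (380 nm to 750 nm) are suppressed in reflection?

8

Top surface (1.29 → 1.54): reflection off a higher-index medium gives a half-wave phase shift.
Bottom surface (1.54 → 1.93): reflection off a higher-index medium gives a half-wave phase shift.
Net: no relative phase inversion (both shifts match).
For minimum reflection here: 2 n t = (m + ½) λ.
λ = 2 n t / (m + ½) = 6490 / (m + ½) nm.
m=8: 763 nm (IR); m=9: 683 nm (visible); m=10: 618 nm (visible); m=11: 564 nm (visible); m=12: 519 nm (visible); m=13: 481 nm (visible); m=14: 448 nm (visible); m=15: 419 nm (visible); m=16: 393 nm (visible); m=17: 371 nm (UV).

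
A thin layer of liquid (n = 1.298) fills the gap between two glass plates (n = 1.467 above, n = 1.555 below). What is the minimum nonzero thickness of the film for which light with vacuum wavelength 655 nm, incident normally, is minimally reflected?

252 nm

At the upper boundary (n = 1.467 to n = 1.298) the reflected ray undergoes no phase shift.
Bottom surface (1.298 → 1.555): reflection off a higher-index medium gives a half-wave phase shift.
Exactly one π shift → a net half-wave offset.
For dark reflection here: 2 n t = m λ.
Minimum nonzero at m = 1: t = λ / (2 n) = 655 / (2 × 1.298) = 252 nm.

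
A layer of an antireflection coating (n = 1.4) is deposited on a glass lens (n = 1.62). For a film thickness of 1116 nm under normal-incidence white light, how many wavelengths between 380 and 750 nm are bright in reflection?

At the upper boundary (n = 1.0 to n = 1.4) the reflected ray undergoes a half-wave phase shift.
At the lower boundary (n = 1.4 to n = 1.62) the reflected ray undergoes a half-wave phase shift.
Net: no relative phase inversion (both shifts match).
So the condition for constructive reflection is 2 n t = m λ.
λ = 2 n t / m = 3125 / m nm.
m=4: 781 nm (IR); m=5: 625 nm (visible); m=6: 521 nm (visible); m=7: 446 nm (visible); m=8: 391 nm (visible); m=9: 347 nm (UV).

4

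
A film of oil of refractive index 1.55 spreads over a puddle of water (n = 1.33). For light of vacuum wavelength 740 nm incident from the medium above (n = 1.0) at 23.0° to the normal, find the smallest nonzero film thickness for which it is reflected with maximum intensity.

Ray reflecting at the top interface goes from n = 1.0 toward n = 1.55: a half-wave phase shift.
At the lower boundary (n = 1.55 to n = 1.33) the reflected ray undergoes no phase shift.
Exactly one π shift → a net half-wave offset.
For strong reflection here: 2 n t cos θ_r = (m + ½) λ.
Snell's law: 1.0 sin 23.0° = 1.55 sin θ_r → sin θ_r = 0.252, cos θ_r = 0.968.
Minimum at m = 0: t = λ / (4 n cos θ_r) = 740 / (4 × 1.55 × 0.968) = 123 nm.

123 nm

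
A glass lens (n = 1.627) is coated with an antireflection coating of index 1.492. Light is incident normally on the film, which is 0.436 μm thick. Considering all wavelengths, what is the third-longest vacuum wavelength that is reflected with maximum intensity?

At the upper boundary (n = 1.0 to n = 1.492) the reflected ray undergoes a half-wave phase shift.
At the lower boundary (n = 1.492 to n = 1.627) the reflected ray undergoes a half-wave phase shift.
The two reflections carry the same phase change, so no net offset.
So the condition for constructive reflection is 2 n t = m λ.
λ = 2 n t / m. The third-longest wavelength is m = 3: λ = 2 × 1.492 × 436 / 3.00 = 434 nm.

434 nm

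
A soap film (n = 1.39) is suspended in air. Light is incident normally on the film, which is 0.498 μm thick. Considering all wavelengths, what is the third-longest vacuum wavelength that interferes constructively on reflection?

Ray reflecting at the top interface goes from n = 1.0 toward n = 1.39: a half-wave phase shift.
Ray reflecting at the bottom interface goes from n = 1.39 toward n = 1.0: no phase shift.
Net: one phase inversion between the two reflected rays.
So the condition for constructive reflection is 2 n t = (m + ½) λ.
λ = 2 n t / (m + ½). The third-longest wavelength is m = 2: λ = 2 × 1.39 × 498 / 2.50 = 554 nm.

554 nm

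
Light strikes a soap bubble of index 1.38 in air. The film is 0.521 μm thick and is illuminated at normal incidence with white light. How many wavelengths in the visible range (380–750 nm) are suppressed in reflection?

2

Top surface (1.0 → 1.38): reflection off a higher-index medium gives a half-wave phase shift.
Bottom surface (1.38 → 1.0): reflection off a lower-index medium gives no phase shift.
The two reflections differ by half a wavelength.
For weak reflection here: 2 n t = m λ.
λ = 2 n t / m = 1438 / m nm.
m=1: 1438 nm (IR); m=2: 719 nm (visible); m=3: 479 nm (visible); m=4: 359 nm (UV).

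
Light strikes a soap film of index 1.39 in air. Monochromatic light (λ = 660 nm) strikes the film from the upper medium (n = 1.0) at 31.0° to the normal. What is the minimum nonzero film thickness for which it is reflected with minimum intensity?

Top surface (1.0 → 1.39): reflection off a higher-index medium gives a half-wave phase shift.
Bottom surface (1.39 → 1.0): reflection off a lower-index medium gives no phase shift.
The two reflections differ by half a wavelength.
With one net inversion, destructive interference in reflection requires 2 n t cos θ_r = m λ.
Snell's law: 1.0 sin 31.0° = 1.39 sin θ_r → sin θ_r = 0.371, cos θ_r = 0.929.
Minimum nonzero at m = 1: t = λ / (2 n cos θ_r) = 660 / (2 × 1.39 × 0.929) = 256 nm.

256 nm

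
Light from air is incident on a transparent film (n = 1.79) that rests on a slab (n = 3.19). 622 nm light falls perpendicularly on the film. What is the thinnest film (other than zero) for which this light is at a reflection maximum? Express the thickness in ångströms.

At the upper boundary (n = 1.0 to n = 1.79) the reflected ray undergoes a half-wave phase shift.
At the lower boundary (n = 1.79 to n = 3.19) the reflected ray undergoes a half-wave phase shift.
Net: no relative phase inversion (both shifts match).
With no net inversion, constructive interference in reflection requires 2 n t = m λ.
Minimum nonzero at m = 1: t = λ / (2 n) = 622 / (2 × 1.79) = 174 nm.

1737 Å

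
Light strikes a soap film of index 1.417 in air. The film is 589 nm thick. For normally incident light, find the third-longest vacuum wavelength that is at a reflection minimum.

Top surface (1.0 → 1.417): reflection off a higher-index medium gives a half-wave phase shift.
Bottom surface (1.417 → 1.0): reflection off a lower-index medium gives no phase shift.
Exactly one π shift → a net half-wave offset.
For minimum reflection here: 2 n t = m λ.
λ = 2 n t / m. The third-longest wavelength is m = 3: λ = 2 × 1.417 × 589 / 3.00 = 556 nm.

556 nm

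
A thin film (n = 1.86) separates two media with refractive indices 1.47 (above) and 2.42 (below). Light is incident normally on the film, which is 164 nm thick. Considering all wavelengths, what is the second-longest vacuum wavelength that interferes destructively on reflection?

Top surface (1.47 → 1.86): reflection off a higher-index medium gives a half-wave phase shift.
Ray reflecting at the bottom interface goes from n = 1.86 toward n = 2.42: a half-wave phase shift.
Net: no relative phase inversion (both shifts match).
For weak reflection here: 2 n t = (m + ½) λ.
λ = 2 n t / (m + ½). The second-longest wavelength is m = 1: λ = 2 × 1.86 × 164 / 1.50 = 407 nm.

407 nm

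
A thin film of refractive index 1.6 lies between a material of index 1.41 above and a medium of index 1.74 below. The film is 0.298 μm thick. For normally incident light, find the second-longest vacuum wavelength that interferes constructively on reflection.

477 nm

Top surface (1.41 → 1.6): reflection off a higher-index medium gives a half-wave phase shift.
At the lower boundary (n = 1.6 to n = 1.74) the reflected ray undergoes a half-wave phase shift.
Net: no relative phase inversion (both shifts match).
So the condition for constructive reflection is 2 n t = m λ.
λ = 2 n t / m. The second-longest wavelength is m = 2: λ = 2 × 1.6 × 298 / 2.00 = 477 nm.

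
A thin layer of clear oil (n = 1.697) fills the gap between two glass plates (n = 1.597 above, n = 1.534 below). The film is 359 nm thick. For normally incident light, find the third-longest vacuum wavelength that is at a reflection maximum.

Ray reflecting at the top interface goes from n = 1.597 toward n = 1.697: a half-wave phase shift.
Ray reflecting at the bottom interface goes from n = 1.697 toward n = 1.534: no phase shift.
The two reflections differ by half a wavelength.
So the condition for constructive reflection is 2 n t = (m + ½) λ.
λ = 2 n t / (m + ½). The third-longest wavelength is m = 2: λ = 2 × 1.697 × 359 / 2.50 = 487 nm.

487 nm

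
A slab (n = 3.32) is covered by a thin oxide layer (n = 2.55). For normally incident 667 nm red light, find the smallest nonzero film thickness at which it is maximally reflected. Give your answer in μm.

0.131 μm

At the upper boundary (n = 1.0 to n = 2.55) the reflected ray undergoes a half-wave phase shift.
Bottom surface (2.55 → 3.32): reflection off a higher-index medium gives a half-wave phase shift.
Zero or two π shifts → no net half-wave offset.
With no net inversion, constructive interference in reflection requires 2 n t = m λ.
Minimum nonzero at m = 1: t = λ / (2 n) = 667 / (2 × 2.55) = 131 nm.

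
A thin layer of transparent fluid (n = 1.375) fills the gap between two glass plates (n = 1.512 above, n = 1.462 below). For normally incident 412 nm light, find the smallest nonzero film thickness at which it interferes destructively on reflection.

Ray reflecting at the top interface goes from n = 1.512 toward n = 1.375: no phase shift.
Bottom surface (1.375 → 1.462): reflection off a higher-index medium gives a half-wave phase shift.
The two reflections differ by half a wavelength.
For weak reflection here: 2 n t = m λ.
Minimum nonzero at m = 1: t = λ / (2 n) = 412 / (2 × 1.375) = 150 nm.

150 nm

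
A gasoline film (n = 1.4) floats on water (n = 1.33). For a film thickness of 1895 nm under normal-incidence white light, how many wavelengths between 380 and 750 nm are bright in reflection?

Ray reflecting at the top interface goes from n = 1.0 toward n = 1.4: a half-wave phase shift.
Bottom surface (1.4 → 1.33): reflection off a lower-index medium gives no phase shift.
The two reflections differ by half a wavelength.
For bright reflection here: 2 n t = (m + ½) λ.
λ = 2 n t / (m + ½) = 5306 / (m + ½) nm.
m=6: 816 nm (IR); m=7: 707 nm (visible); m=8: 624 nm (visible); m=9: 559 nm (visible); m=10: 505 nm (visible); m=11: 461 nm (visible); m=12: 424 nm (visible); m=13: 393 nm (visible); m=14: 366 nm (UV).

7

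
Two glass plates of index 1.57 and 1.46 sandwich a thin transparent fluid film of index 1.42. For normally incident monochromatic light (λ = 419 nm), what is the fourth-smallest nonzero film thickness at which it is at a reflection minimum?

At the upper boundary (n = 1.57 to n = 1.42) the reflected ray undergoes no phase shift.
At the lower boundary (n = 1.42 to n = 1.46) the reflected ray undergoes a half-wave phase shift.
Net: one phase inversion between the two reflected rays.
With one net inversion, destructive interference in reflection requires 2 n t = m λ.
The fourth-smallest nonzero thickness corresponds to m = 4: t = m λ / (2 n) = 4.00 × 419 / (2 × 1.42) = 590 nm.

590 nm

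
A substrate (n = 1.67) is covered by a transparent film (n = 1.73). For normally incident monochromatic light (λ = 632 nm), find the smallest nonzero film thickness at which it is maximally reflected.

Ray reflecting at the top interface goes from n = 1.0 toward n = 1.73: a half-wave phase shift.
Bottom surface (1.73 → 1.67): reflection off a lower-index medium gives no phase shift.
Exactly one π shift → a net half-wave offset.
With one net inversion, constructive interference in reflection requires 2 n t = (m + ½) λ.
Minimum at m = 0: t = λ / (4 n) = 632 / (4 × 1.73) = 91.3 nm.

91.3 nm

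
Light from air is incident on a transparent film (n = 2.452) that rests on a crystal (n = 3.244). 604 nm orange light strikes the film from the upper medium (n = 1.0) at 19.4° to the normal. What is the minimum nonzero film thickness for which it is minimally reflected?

Ray reflecting at the top interface goes from n = 1.0 toward n = 2.452: a half-wave phase shift.
Bottom surface (2.452 → 3.244): reflection off a higher-index medium gives a half-wave phase shift.
Net: no relative phase inversion (both shifts match).
With no net inversion, destructive interference in reflection requires 2 n t cos θ_r = (m + ½) λ.
Snell's law: 1.0 sin 19.4° = 2.452 sin θ_r → sin θ_r = 0.135, cos θ_r = 0.991.
Minimum at m = 0: t = λ / (4 n cos θ_r) = 604 / (4 × 2.452 × 0.991) = 62.2 nm.

62.2 nm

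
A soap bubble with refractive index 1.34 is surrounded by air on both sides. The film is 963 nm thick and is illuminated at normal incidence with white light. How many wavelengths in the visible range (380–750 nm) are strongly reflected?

Top surface (1.0 → 1.34): reflection off a higher-index medium gives a half-wave phase shift.
At the lower boundary (n = 1.34 to n = 1.0) the reflected ray undergoes no phase shift.
Exactly one π shift → a net half-wave offset.
So the condition for constructive reflection is 2 n t = (m + ½) λ.
λ = 2 n t / (m + ½) = 2581 / (m + ½) nm.
m=2: 1032 nm (IR); m=3: 737 nm (visible); m=4: 574 nm (visible); m=5: 469 nm (visible); m=6: 397 nm (visible); m=7: 344 nm (UV).

4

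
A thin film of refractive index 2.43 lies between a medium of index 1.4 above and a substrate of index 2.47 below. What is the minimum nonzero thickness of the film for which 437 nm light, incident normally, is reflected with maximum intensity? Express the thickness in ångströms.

899 Å

At the upper boundary (n = 1.4 to n = 2.43) the reflected ray undergoes a half-wave phase shift.
Ray reflecting at the bottom interface goes from n = 2.43 toward n = 2.47: a half-wave phase shift.
Zero or two π shifts → no net half-wave offset.
For bright reflection here: 2 n t = m λ.
Minimum nonzero at m = 1: t = λ / (2 n) = 437 / (2 × 2.43) = 89.9 nm.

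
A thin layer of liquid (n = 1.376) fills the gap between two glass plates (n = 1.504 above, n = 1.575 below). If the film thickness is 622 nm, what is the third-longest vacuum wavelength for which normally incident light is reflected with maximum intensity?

At the upper boundary (n = 1.504 to n = 1.376) the reflected ray undergoes no phase shift.
At the lower boundary (n = 1.376 to n = 1.575) the reflected ray undergoes a half-wave phase shift.
The two reflections differ by half a wavelength.
For maximum reflection here: 2 n t = (m + ½) λ.
λ = 2 n t / (m + ½). The third-longest wavelength is m = 2: λ = 2 × 1.376 × 622 / 2.50 = 685 nm.

685 nm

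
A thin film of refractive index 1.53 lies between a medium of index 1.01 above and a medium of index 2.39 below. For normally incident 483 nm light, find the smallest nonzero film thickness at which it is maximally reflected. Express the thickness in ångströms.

Ray reflecting at the top interface goes from n = 1.01 toward n = 1.53: a half-wave phase shift.
At the lower boundary (n = 1.53 to n = 2.39) the reflected ray undergoes a half-wave phase shift.
The two reflections carry the same phase change, so no net offset.
With no net inversion, constructive interference in reflection requires 2 n t = m λ.
Minimum nonzero at m = 1: t = λ / (2 n) = 483 / (2 × 1.53) = 158 nm.

1578 Å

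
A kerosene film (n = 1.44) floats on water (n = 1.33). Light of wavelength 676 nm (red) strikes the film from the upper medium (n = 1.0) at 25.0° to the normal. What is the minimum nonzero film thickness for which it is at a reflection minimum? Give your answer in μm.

0.246 μm

Ray reflecting at the top interface goes from n = 1.0 toward n = 1.44: a half-wave phase shift.
Ray reflecting at the bottom interface goes from n = 1.44 toward n = 1.33: no phase shift.
Exactly one π shift → a net half-wave offset.
With one net inversion, destructive interference in reflection requires 2 n t cos θ_r = m λ.
Snell's law: 1.0 sin 25.0° = 1.44 sin θ_r → sin θ_r = 0.293, cos θ_r = 0.956.
Minimum nonzero at m = 1: t = λ / (2 n cos θ_r) = 676 / (2 × 1.44 × 0.956) = 246 nm.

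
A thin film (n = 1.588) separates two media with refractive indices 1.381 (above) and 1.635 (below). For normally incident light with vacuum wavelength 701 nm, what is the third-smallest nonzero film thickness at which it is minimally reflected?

552 nm

Ray reflecting at the top interface goes from n = 1.381 toward n = 1.588: a half-wave phase shift.
At the lower boundary (n = 1.588 to n = 1.635) the reflected ray undergoes a half-wave phase shift.
Zero or two π shifts → no net half-wave offset.
For weak reflection here: 2 n t = (m + ½) λ.
The third-smallest nonzero thickness corresponds to m = 2: t = (m + ½) λ / (2 n) = 2.50 × 701 / (2 × 1.588) = 552 nm.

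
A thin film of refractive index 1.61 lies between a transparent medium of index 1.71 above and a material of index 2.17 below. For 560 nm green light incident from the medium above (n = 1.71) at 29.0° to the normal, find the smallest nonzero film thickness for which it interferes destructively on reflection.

203 nm

Ray reflecting at the top interface goes from n = 1.71 toward n = 1.61: no phase shift.
Bottom surface (1.61 → 2.17): reflection off a higher-index medium gives a half-wave phase shift.
The two reflections differ by half a wavelength.
For dark reflection here: 2 n t cos θ_r = m λ.
Snell's law: 1.71 sin 29.0° = 1.61 sin θ_r → sin θ_r = 0.515, cos θ_r = 0.857.
Minimum nonzero at m = 1: t = λ / (2 n cos θ_r) = 560 / (2 × 1.61 × 0.857) = 203 nm.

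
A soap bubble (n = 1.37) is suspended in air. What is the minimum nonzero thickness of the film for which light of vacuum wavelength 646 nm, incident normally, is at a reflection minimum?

236 nm

At the upper boundary (n = 1.0 to n = 1.37) the reflected ray undergoes a half-wave phase shift.
Ray reflecting at the bottom interface goes from n = 1.37 toward n = 1.0: no phase shift.
The two reflections differ by half a wavelength.
So the condition for destructive reflection is 2 n t = m λ.
Minimum nonzero at m = 1: t = λ / (2 n) = 646 / (2 × 1.37) = 236 nm.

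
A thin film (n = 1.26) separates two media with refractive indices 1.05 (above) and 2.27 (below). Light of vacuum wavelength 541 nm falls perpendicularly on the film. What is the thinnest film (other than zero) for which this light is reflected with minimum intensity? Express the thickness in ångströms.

1073 Å

Ray reflecting at the top interface goes from n = 1.05 toward n = 1.26: a half-wave phase shift.
Ray reflecting at the bottom interface goes from n = 1.26 toward n = 2.27: a half-wave phase shift.
Net: no relative phase inversion (both shifts match).
So the condition for destructive reflection is 2 n t = (m + ½) λ.
Minimum at m = 0: t = λ / (4 n) = 541 / (4 × 1.26) = 107 nm.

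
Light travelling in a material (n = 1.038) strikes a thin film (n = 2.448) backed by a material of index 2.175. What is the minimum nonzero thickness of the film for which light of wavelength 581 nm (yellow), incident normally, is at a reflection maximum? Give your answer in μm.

Top surface (1.038 → 2.448): reflection off a higher-index medium gives a half-wave phase shift.
Ray reflecting at the bottom interface goes from n = 2.448 toward n = 2.175: no phase shift.
Exactly one π shift → a net half-wave offset.
So the condition for constructive reflection is 2 n t = (m + ½) λ.
Minimum at m = 0: t = λ / (4 n) = 581 / (4 × 2.448) = 59.3 nm.

0.0593 μm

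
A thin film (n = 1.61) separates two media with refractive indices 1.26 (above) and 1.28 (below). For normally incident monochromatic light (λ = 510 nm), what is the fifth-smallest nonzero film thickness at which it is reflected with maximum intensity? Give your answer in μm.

At the upper boundary (n = 1.26 to n = 1.61) the reflected ray undergoes a half-wave phase shift.
Ray reflecting at the bottom interface goes from n = 1.61 toward n = 1.28: no phase shift.
Exactly one π shift → a net half-wave offset.
With one net inversion, constructive interference in reflection requires 2 n t = (m + ½) λ.
The fifth-smallest nonzero thickness corresponds to m = 4: t = (m + ½) λ / (2 n) = 4.50 × 510 / (2 × 1.61) = 713 nm.

0.713 μm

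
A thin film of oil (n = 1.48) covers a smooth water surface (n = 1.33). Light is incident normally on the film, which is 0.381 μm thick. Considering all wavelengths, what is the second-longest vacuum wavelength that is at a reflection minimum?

564 nm

Top surface (1.0 → 1.48): reflection off a higher-index medium gives a half-wave phase shift.
Ray reflecting at the bottom interface goes from n = 1.48 toward n = 1.33: no phase shift.
Exactly one π shift → a net half-wave offset.
So the condition for destructive reflection is 2 n t = m λ.
λ = 2 n t / m. The second-longest wavelength is m = 2: λ = 2 × 1.48 × 381 / 2.00 = 564 nm.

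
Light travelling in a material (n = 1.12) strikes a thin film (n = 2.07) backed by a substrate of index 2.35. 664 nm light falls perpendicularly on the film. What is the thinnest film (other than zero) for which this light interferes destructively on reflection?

Ray reflecting at the top interface goes from n = 1.12 toward n = 2.07: a half-wave phase shift.
Bottom surface (2.07 → 2.35): reflection off a higher-index medium gives a half-wave phase shift.
The two reflections carry the same phase change, so no net offset.
For weak reflection here: 2 n t = (m + ½) λ.
Minimum at m = 0: t = λ / (4 n) = 664 / (4 × 2.07) = 80.2 nm.

80.2 nm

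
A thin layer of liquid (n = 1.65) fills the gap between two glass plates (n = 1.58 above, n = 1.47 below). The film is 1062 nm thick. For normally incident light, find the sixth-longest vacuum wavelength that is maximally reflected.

637 nm

At the upper boundary (n = 1.58 to n = 1.65) the reflected ray undergoes a half-wave phase shift.
Ray reflecting at the bottom interface goes from n = 1.65 toward n = 1.47: no phase shift.
Exactly one π shift → a net half-wave offset.
For strong reflection here: 2 n t = (m + ½) λ.
λ = 2 n t / (m + ½). The sixth-longest wavelength is m = 5: λ = 2 × 1.65 × 1062 / 5.50 = 637 nm.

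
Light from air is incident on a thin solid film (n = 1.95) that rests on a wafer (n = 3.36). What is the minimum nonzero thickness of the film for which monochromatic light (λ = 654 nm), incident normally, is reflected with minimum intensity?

Top surface (1.0 → 1.95): reflection off a higher-index medium gives a half-wave phase shift.
Bottom surface (1.95 → 3.36): reflection off a higher-index medium gives a half-wave phase shift.
The two reflections carry the same phase change, so no net offset.
So the condition for destructive reflection is 2 n t = (m + ½) λ.
Minimum at m = 0: t = λ / (4 n) = 654 / (4 × 1.95) = 83.8 nm.

83.8 nm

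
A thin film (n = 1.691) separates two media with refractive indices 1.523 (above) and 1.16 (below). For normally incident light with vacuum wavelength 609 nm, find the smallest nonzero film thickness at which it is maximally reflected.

Ray reflecting at the top interface goes from n = 1.523 toward n = 1.691: a half-wave phase shift.
At the lower boundary (n = 1.691 to n = 1.16) the reflected ray undergoes no phase shift.
Net: one phase inversion between the two reflected rays.
For bright reflection here: 2 n t = (m + ½) λ.
Minimum at m = 0: t = λ / (4 n) = 609 / (4 × 1.691) = 90.0 nm.

90.0 nm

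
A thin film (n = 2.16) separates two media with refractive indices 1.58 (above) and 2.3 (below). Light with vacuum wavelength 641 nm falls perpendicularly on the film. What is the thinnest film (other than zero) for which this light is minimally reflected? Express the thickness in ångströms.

742 Å

Ray reflecting at the top interface goes from n = 1.58 toward n = 2.16: a half-wave phase shift.
Bottom surface (2.16 → 2.3): reflection off a higher-index medium gives a half-wave phase shift.
The two reflections carry the same phase change, so no net offset.
For minimum reflection here: 2 n t = (m + ½) λ.
Minimum at m = 0: t = λ / (4 n) = 641 / (4 × 2.16) = 74.2 nm.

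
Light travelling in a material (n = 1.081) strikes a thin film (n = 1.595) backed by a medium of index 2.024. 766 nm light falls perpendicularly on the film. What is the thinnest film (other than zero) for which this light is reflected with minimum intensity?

120 nm

Top surface (1.081 → 1.595): reflection off a higher-index medium gives a half-wave phase shift.
Ray reflecting at the bottom interface goes from n = 1.595 toward n = 2.024: a half-wave phase shift.
Net: no relative phase inversion (both shifts match).
So the condition for destructive reflection is 2 n t = (m + ½) λ.
Minimum at m = 0: t = λ / (4 n) = 766 / (4 × 1.595) = 120 nm.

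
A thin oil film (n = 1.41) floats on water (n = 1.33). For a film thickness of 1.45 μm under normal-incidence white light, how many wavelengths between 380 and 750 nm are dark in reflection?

At the upper boundary (n = 1.0 to n = 1.41) the reflected ray undergoes a half-wave phase shift.
Ray reflecting at the bottom interface goes from n = 1.41 toward n = 1.33: no phase shift.
The two reflections differ by half a wavelength.
For dark reflection here: 2 n t = m λ.
λ = 2 n t / m = 4089 / m nm.
m=5: 818 nm (IR); m=6: 682 nm (visible); m=7: 584 nm (visible); m=8: 511 nm (visible); m=9: 454 nm (visible); m=10: 409 nm (visible); m=11: 372 nm (UV).

5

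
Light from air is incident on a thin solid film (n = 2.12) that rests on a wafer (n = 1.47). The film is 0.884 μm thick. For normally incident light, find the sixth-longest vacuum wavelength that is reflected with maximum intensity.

681 nm

Top surface (1.0 → 2.12): reflection off a higher-index medium gives a half-wave phase shift.
Ray reflecting at the bottom interface goes from n = 2.12 toward n = 1.47: no phase shift.
The two reflections differ by half a wavelength.
With one net inversion, constructive interference in reflection requires 2 n t = (m + ½) λ.
λ = 2 n t / (m + ½). The sixth-longest wavelength is m = 5: λ = 2 × 2.12 × 884 / 5.50 = 681 nm.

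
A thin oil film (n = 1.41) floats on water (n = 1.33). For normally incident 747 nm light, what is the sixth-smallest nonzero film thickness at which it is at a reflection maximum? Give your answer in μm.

Top surface (1.0 → 1.41): reflection off a higher-index medium gives a half-wave phase shift.
At the lower boundary (n = 1.41 to n = 1.33) the reflected ray undergoes no phase shift.
Net: one phase inversion between the two reflected rays.
For strong reflection here: 2 n t = (m + ½) λ.
The sixth-smallest nonzero thickness corresponds to m = 5: t = (m + ½) λ / (2 n) = 5.50 × 747 / (2 × 1.41) = 1457 nm.

1.46 μm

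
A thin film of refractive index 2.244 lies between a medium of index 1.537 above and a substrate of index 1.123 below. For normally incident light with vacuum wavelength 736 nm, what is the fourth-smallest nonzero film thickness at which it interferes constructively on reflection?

574 nm

At the upper boundary (n = 1.537 to n = 2.244) the reflected ray undergoes a half-wave phase shift.
Ray reflecting at the bottom interface goes from n = 2.244 toward n = 1.123: no phase shift.
Net: one phase inversion between the two reflected rays.
For maximum reflection here: 2 n t = (m + ½) λ.
The fourth-smallest nonzero thickness corresponds to m = 3: t = (m + ½) λ / (2 n) = 3.50 × 736 / (2 × 2.244) = 574 nm.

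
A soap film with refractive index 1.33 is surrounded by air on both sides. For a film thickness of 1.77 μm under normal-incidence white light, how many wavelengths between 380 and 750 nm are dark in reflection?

Ray reflecting at the top interface goes from n = 1.0 toward n = 1.33: a half-wave phase shift.
Bottom surface (1.33 → 1.0): reflection off a lower-index medium gives no phase shift.
Exactly one π shift → a net half-wave offset.
For dark reflection here: 2 n t = m λ.
λ = 2 n t / m = 4708 / m nm.
m=6: 785 nm (IR); m=7: 673 nm (visible); m=8: 589 nm (visible); m=9: 523 nm (visible); m=10: 471 nm (visible); m=11: 428 nm (visible); m=12: 392 nm (visible); m=13: 362 nm (UV).

6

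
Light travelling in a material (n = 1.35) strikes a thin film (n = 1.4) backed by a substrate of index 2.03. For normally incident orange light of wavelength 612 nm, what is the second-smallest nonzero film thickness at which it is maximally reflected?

Ray reflecting at the top interface goes from n = 1.35 toward n = 1.4: a half-wave phase shift.
Bottom surface (1.4 → 2.03): reflection off a higher-index medium gives a half-wave phase shift.
The two reflections carry the same phase change, so no net offset.
For bright reflection here: 2 n t = m λ.
The second-smallest nonzero thickness corresponds to m = 2: t = m λ / (2 n) = 2.00 × 612 / (2 × 1.4) = 437 nm.

437 nm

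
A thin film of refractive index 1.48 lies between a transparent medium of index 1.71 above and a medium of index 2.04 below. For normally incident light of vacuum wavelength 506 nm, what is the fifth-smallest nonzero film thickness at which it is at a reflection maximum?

769 nm

At the upper boundary (n = 1.71 to n = 1.48) the reflected ray undergoes no phase shift.
Ray reflecting at the bottom interface goes from n = 1.48 toward n = 2.04: a half-wave phase shift.
Exactly one π shift → a net half-wave offset.
So the condition for constructive reflection is 2 n t = (m + ½) λ.
The fifth-smallest nonzero thickness corresponds to m = 4: t = (m + ½) λ / (2 n) = 4.50 × 506 / (2 × 1.48) = 769 nm.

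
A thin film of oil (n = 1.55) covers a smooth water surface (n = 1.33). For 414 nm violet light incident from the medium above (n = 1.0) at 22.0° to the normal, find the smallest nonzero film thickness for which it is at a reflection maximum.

68.8 nm

Ray reflecting at the top interface goes from n = 1.0 toward n = 1.55: a half-wave phase shift.
Ray reflecting at the bottom interface goes from n = 1.55 toward n = 1.33: no phase shift.
Exactly one π shift → a net half-wave offset.
So the condition for constructive reflection is 2 n t cos θ_r = (m + ½) λ.
Snell's law: 1.0 sin 22.0° = 1.55 sin θ_r → sin θ_r = 0.242, cos θ_r = 0.970.
Minimum at m = 0: t = λ / (4 n cos θ_r) = 414 / (4 × 1.55 × 0.970) = 68.8 nm.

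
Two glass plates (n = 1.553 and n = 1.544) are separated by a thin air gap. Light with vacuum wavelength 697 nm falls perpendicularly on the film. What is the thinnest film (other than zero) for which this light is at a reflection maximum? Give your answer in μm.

0.174 μm

Ray reflecting at the top interface goes from n = 1.553 toward n = 1.0: no phase shift.
At the lower boundary (n = 1.0 to n = 1.544) the reflected ray undergoes a half-wave phase shift.
Net: one phase inversion between the two reflected rays.
For bright reflection here: 2 n t = (m + ½) λ.
Minimum at m = 0: t = λ / (4 n) = 697 / (4 × 1.0) = 174 nm.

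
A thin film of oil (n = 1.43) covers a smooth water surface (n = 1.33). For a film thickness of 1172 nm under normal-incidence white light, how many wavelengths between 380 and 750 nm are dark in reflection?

4

Ray reflecting at the top interface goes from n = 1.0 toward n = 1.43: a half-wave phase shift.
At the lower boundary (n = 1.43 to n = 1.33) the reflected ray undergoes no phase shift.
Net: one phase inversion between the two reflected rays.
So the condition for destructive reflection is 2 n t = m λ.
λ = 2 n t / m = 3352 / m nm.
m=4: 838 nm (IR); m=5: 670 nm (visible); m=6: 559 nm (visible); m=7: 479 nm (visible); m=8: 419 nm (visible); m=9: 372 nm (UV).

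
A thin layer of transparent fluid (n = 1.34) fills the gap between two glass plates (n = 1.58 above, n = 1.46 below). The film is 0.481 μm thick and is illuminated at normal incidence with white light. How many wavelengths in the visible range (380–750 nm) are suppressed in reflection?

Top surface (1.58 → 1.34): reflection off a lower-index medium gives no phase shift.
Bottom surface (1.34 → 1.46): reflection off a higher-index medium gives a half-wave phase shift.
Net: one phase inversion between the two reflected rays.
For minimum reflection here: 2 n t = m λ.
λ = 2 n t / m = 1289 / m nm.
m=1: 1289 nm (IR); m=2: 645 nm (visible); m=3: 430 nm (visible); m=4: 322 nm (UV).

2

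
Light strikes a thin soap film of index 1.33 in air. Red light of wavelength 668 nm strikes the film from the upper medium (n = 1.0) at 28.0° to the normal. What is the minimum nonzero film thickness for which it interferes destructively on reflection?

268 nm

Ray reflecting at the top interface goes from n = 1.0 toward n = 1.33: a half-wave phase shift.
Ray reflecting at the bottom interface goes from n = 1.33 toward n = 1.0: no phase shift.
Net: one phase inversion between the two reflected rays.
So the condition for destructive reflection is 2 n t cos θ_r = m λ.
Snell's law: 1.0 sin 28.0° = 1.33 sin θ_r → sin θ_r = 0.353, cos θ_r = 0.936.
Minimum nonzero at m = 1: t = λ / (2 n cos θ_r) = 668 / (2 × 1.33 × 0.936) = 268 nm.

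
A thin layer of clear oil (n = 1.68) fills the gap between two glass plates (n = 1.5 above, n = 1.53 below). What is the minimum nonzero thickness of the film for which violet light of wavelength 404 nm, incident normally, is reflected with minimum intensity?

At the upper boundary (n = 1.5 to n = 1.68) the reflected ray undergoes a half-wave phase shift.
Ray reflecting at the bottom interface goes from n = 1.68 toward n = 1.53: no phase shift.
Net: one phase inversion between the two reflected rays.
So the condition for destructive reflection is 2 n t = m λ.
Minimum nonzero at m = 1: t = λ / (2 n) = 404 / (2 × 1.68) = 120 nm.

120 nm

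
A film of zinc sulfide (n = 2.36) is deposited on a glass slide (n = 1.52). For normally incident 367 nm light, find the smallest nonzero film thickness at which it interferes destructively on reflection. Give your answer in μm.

Top surface (1.0 → 2.36): reflection off a higher-index medium gives a half-wave phase shift.
Bottom surface (2.36 → 1.52): reflection off a lower-index medium gives no phase shift.
Exactly one π shift → a net half-wave offset.
So the condition for destructive reflection is 2 n t = m λ.
Minimum nonzero at m = 1: t = λ / (2 n) = 367 / (2 × 2.36) = 77.8 nm.

0.0778 μm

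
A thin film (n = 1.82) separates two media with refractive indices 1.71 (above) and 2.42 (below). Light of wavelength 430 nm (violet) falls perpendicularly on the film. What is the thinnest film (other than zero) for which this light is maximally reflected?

At the upper boundary (n = 1.71 to n = 1.82) the reflected ray undergoes a half-wave phase shift.
Ray reflecting at the bottom interface goes from n = 1.82 toward n = 2.42: a half-wave phase shift.
Zero or two π shifts → no net half-wave offset.
So the condition for constructive reflection is 2 n t = m λ.
Minimum nonzero at m = 1: t = λ / (2 n) = 430 / (2 × 1.82) = 118 nm.

118 nm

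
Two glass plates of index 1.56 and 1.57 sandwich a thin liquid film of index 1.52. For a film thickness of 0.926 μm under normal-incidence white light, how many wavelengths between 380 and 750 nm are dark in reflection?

4

Top surface (1.56 → 1.52): reflection off a lower-index medium gives no phase shift.
At the lower boundary (n = 1.52 to n = 1.57) the reflected ray undergoes a half-wave phase shift.
The two reflections differ by half a wavelength.
With one net inversion, destructive interference in reflection requires 2 n t = m λ.
λ = 2 n t / m = 2815 / m nm.
m=3: 938 nm (IR); m=4: 704 nm (visible); m=5: 563 nm (visible); m=6: 469 nm (visible); m=7: 402 nm (visible); m=8: 352 nm (UV).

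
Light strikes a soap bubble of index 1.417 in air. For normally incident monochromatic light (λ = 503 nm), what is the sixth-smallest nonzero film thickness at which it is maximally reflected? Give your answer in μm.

0.976 μm

At the upper boundary (n = 1.0 to n = 1.417) the reflected ray undergoes a half-wave phase shift.
At the lower boundary (n = 1.417 to n = 1.0) the reflected ray undergoes no phase shift.
The two reflections differ by half a wavelength.
With one net inversion, constructive interference in reflection requires 2 n t = (m + ½) λ.
The sixth-smallest nonzero thickness corresponds to m = 5: t = (m + ½) λ / (2 n) = 5.50 × 503 / (2 × 1.417) = 976 nm.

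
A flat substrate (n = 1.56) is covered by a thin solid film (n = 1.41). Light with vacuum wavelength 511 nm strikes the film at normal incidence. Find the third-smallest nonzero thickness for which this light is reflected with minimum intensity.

453 nm

At the upper boundary (n = 1.0 to n = 1.41) the reflected ray undergoes a half-wave phase shift.
Ray reflecting at the bottom interface goes from n = 1.41 toward n = 1.56: a half-wave phase shift.
Net: no relative phase inversion (both shifts match).
So the condition for destructive reflection is 2 n t = (m + ½) λ.
The third-smallest nonzero thickness corresponds to m = 2: t = (m + ½) λ / (2 n) = 2.50 × 511 / (2 × 1.41) = 453 nm.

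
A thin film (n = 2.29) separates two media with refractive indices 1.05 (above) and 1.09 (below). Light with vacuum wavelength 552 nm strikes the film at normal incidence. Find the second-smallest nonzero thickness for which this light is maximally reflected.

Ray reflecting at the top interface goes from n = 1.05 toward n = 2.29: a half-wave phase shift.
Bottom surface (2.29 → 1.09): reflection off a lower-index medium gives no phase shift.
Net: one phase inversion between the two reflected rays.
So the condition for constructive reflection is 2 n t = (m + ½) λ.
The second-smallest nonzero thickness corresponds to m = 1: t = (m + ½) λ / (2 n) = 1.50 × 552 / (2 × 2.29) = 181 nm.

181 nm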